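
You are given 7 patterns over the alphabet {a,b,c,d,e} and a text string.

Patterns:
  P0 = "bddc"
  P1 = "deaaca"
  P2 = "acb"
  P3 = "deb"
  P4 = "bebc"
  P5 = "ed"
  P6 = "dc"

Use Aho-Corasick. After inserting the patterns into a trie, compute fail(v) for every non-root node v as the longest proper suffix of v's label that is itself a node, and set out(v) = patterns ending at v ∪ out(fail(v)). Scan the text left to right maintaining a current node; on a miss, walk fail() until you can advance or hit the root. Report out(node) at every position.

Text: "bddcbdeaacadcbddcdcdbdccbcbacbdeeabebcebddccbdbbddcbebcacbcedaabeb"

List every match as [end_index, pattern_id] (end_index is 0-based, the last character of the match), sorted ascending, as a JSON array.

Build automaton:
Trie (insert patterns):
  0='ε' goto a→11 b→1 d→5 e→18
  1='b' goto d→2 e→15
  2='bd' goto d→3
  3='bdd' goto c→4
  4='bddc' goto ·  ←P0
  5='d' goto c→20 e→6
  6='de' goto a→7 b→14
  7='dea' goto a→8
  8='deaa' goto c→9
  9='deaac' goto a→10
  10='deaaca' goto ·  ←P1
  11='a' goto c→12
  12='ac' goto b→13
  13='acb' goto ·  ←P2
  14='deb' goto ·  ←P3
  15='be' goto b→16
  16='beb' goto c→17
  17='bebc' goto ·  ←P4
  18='e' goto d→19
  19='ed' goto ·  ←P5
  20='dc' goto ·  ←P6

BFS fail/out derivation:
  n1('b'): parent n0 fail=0; on 'b' 0 → fail=0;  out ∅∪∅=∅
  n5('d'): parent n0 fail=0; on 'd' 0 → fail=0;  out ∅∪∅=∅
  n11('a'): parent n0 fail=0; on 'a' 0 → fail=0;  out ∅∪∅=∅
  n18('e'): parent n0 fail=0; on 'e' 0 → fail=0;  out ∅∪∅=∅
  n2('bd'): parent n1 fail=0; on 'd' 0 → fail=5;  out ∅∪∅=∅
  n6('de'): parent n5 fail=0; on 'e' 0 → fail=18;  out ∅∪∅=∅
  n12('ac'): parent n11 fail=0; on 'c' 0 → fail=0;  out ∅∪∅=∅
  n15('be'): parent n1 fail=0; on 'e' 0 → fail=18;  out ∅∪∅=∅
  n19('ed'): parent n18 fail=0; on 'd' 0 → fail=5;  out {5}∪∅={5}
  n20('dc'): parent n5 fail=0; on 'c' 0 → fail=0;  out {6}∪∅={6}
  n3('bdd'): parent n2 fail=5; on 'd' 5→0 → fail=5;  out ∅∪∅=∅
  n7('dea'): parent n6 fail=18; on 'a' 18→0 → fail=11;  out ∅∪∅=∅
  n13('acb'): parent n12 fail=0; on 'b' 0 → fail=1;  out {2}∪∅={2}
  n14('deb'): parent n6 fail=18; on 'b' 18→0 → fail=1;  out {3}∪∅={3}
  n16('beb'): parent n15 fail=18; on 'b' 18→0 → fail=1;  out ∅∪∅=∅
  n4('bddc'): parent n3 fail=5; on 'c' 5 → fail=20;  out {0}∪{6}={0,6}
  n8('deaa'): parent n7 fail=11; on 'a' 11→0 → fail=11;  out ∅∪∅=∅
  n17('bebc'): parent n16 fail=1; on 'c' 1→0 → fail=0;  out {4}∪∅={4}
  n9('deaac'): parent n8 fail=11; on 'c' 11 → fail=12;  out ∅∪∅=∅
  n10('deaaca'): parent n9 fail=12; on 'a' 12→0 → fail=11;  out {1}∪∅={1}

Run:
[0] read 'b'  n0⇒n1
[1] read 'd'  n1⇒n2
[2] read 'd'  n2⇒n3
[3] read 'c'  n3⇒n4  emit P0@[0:3],P6@[2:3]
[4] read 'b'  n4⇒n1 (fail-walked)
[5] read 'd'  n1⇒n2
[6] read 'e'  n2⇒n6 (fail-walked)
[7] read 'a'  n6⇒n7
[8] read 'a'  n7⇒n8
[9] read 'c'  n8⇒n9
[10] read 'a'  n9⇒n10  emit P1@[5:10]
[11] read 'd'  n10⇒n5 (fail-walked)
[12] read 'c'  n5⇒n20  emit P6@[11:12]
[13] read 'b'  n20⇒n1 (fail-walked)
[14] read 'd'  n1⇒n2
[15] read 'd'  n2⇒n3
[16] read 'c'  n3⇒n4  emit P0@[13:16],P6@[15:16]
[17] read 'd'  n4⇒n5 (fail-walked)
[18] read 'c'  n5⇒n20  emit P6@[17:18]
[19] read 'd'  n20⇒n5 (fail-walked)
[20] read 'b'  n5⇒n1 (fail-walked)
[21] read 'd'  n1⇒n2
[22] read 'c'  n2⇒n20 (fail-walked)  emit P6@[21:22]
[23] read 'c'  n20⇒n0 (fail-walked)
[24] read 'b'  n0⇒n1
[25] read 'c'  n1⇒n0 (fail-walked)
[26] read 'b'  n0⇒n1
[27] read 'a'  n1⇒n11 (fail-walked)
[28] read 'c'  n11⇒n12
[29] read 'b'  n12⇒n13  emit P2@[27:29]
[30] read 'd'  n13⇒n2 (fail-walked)
[31] read 'e'  n2⇒n6 (fail-walked)
[32] read 'e'  n6⇒n18 (fail-walked)
[33] read 'a'  n18⇒n11 (fail-walked)
[34] read 'b'  n11⇒n1 (fail-walked)
[35] read 'e'  n1⇒n15
[36] read 'b'  n15⇒n16
[37] read 'c'  n16⇒n17  emit P4@[34:37]
[38] read 'e'  n17⇒n18 (fail-walked)
[39] read 'b'  n18⇒n1 (fail-walked)
[40] read 'd'  n1⇒n2
[41] read 'd'  n2⇒n3
[42] read 'c'  n3⇒n4  emit P0@[39:42],P6@[41:42]
[43] read 'c'  n4⇒n0 (fail-walked)
[44] read 'b'  n0⇒n1
[45] read 'd'  n1⇒n2
[46] read 'b'  n2⇒n1 (fail-walked)
[47] read 'b'  n1⇒n1 (fail-walked)
[48] read 'd'  n1⇒n2
[49] read 'd'  n2⇒n3
[50] read 'c'  n3⇒n4  emit P0@[47:50],P6@[49:50]
[51] read 'b'  n4⇒n1 (fail-walked)
[52] read 'e'  n1⇒n15
[53] read 'b'  n15⇒n16
[54] read 'c'  n16⇒n17  emit P4@[51:54]
[55] read 'a'  n17⇒n11 (fail-walked)
[56] read 'c'  n11⇒n12
[57] read 'b'  n12⇒n13  emit P2@[55:57]
[58] read 'c'  n13⇒n0 (fail-walked)
[59] read 'e'  n0⇒n18
[60] read 'd'  n18⇒n19  emit P5@[59:60]
[61] read 'a'  n19⇒n11 (fail-walked)
[62] read 'a'  n11⇒n11 (fail-walked)
[63] read 'b'  n11⇒n1 (fail-walked)
[64] read 'e'  n1⇒n15
[65] read 'b'  n15⇒n16

Matches: [[3,0],[3,6],[10,1],[12,6],[16,0],[16,6],[18,6],[22,6],[29,2],[37,4],[42,0],[42,6],[50,0],[50,6],[54,4],[57,2],[60,5]]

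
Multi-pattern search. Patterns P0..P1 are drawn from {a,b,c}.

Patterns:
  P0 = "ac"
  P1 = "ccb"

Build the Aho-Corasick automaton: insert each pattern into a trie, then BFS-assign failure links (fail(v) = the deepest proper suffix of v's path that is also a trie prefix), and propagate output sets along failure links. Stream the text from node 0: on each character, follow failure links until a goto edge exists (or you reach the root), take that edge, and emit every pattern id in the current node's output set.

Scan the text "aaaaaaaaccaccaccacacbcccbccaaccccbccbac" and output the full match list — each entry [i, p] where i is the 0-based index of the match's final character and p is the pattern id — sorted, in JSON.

Build automaton:
Trie nodes:
  0='ε' goto a→1 c→3
  1='a' goto c→2
  2='ac' goto ·  ←P0
  3='c' goto c→4
  4='cc' goto b→5
  5='ccb' goto ·  ←P1

BFS fail/out derivation:
  fail(1) 'a': from fail(0)=0 chase 'a': 0 ⇒ 0;  out=∅∪out(0)=∅
  fail(3) 'c': from fail(0)=0 chase 'c': 0 ⇒ 0;  out=∅∪out(0)=∅
  fail(2) 'ac': from fail(1)=0 chase 'c': 0 ⇒ 3;  out={0}∪out(3)={0}
  fail(4) 'cc': from fail(3)=0 chase 'c': 0 ⇒ 3;  out=∅∪out(3)=∅
  fail(5) 'ccb': from fail(4)=3 chase 'b': 3→0 ⇒ 0;  out={1}∪out(0)={1}

Run:
pos 0 'a': at 1
pos 1 'a': at 1 (via fail)
pos 2 'a': at 1 (via fail)
pos 3 'a': at 1 (via fail)
pos 4 'a': at 1 (via fail)
pos 5 'a': at 1 (via fail)
pos 6 'a': at 1 (via fail)
pos 7 'a': at 1 (via fail)
pos 8 'c': at 2  → match P0@[7:8]
pos 9 'c': at 4 (via fail)
pos 10 'a': at 1 (via fail)
pos 11 'c': at 2  → match P0@[10:11]
pos 12 'c': at 4 (via fail)
pos 13 'a': at 1 (via fail)
pos 14 'c': at 2  → match P0@[13:14]
pos 15 'c': at 4 (via fail)
pos 16 'a': at 1 (via fail)
pos 17 'c': at 2  → match P0@[16:17]
pos 18 'a': at 1 (via fail)
pos 19 'c': at 2  → match P0@[18:19]
pos 20 'b': at 0 (via fail)
pos 21 'c': at 3
pos 22 'c': at 4
pos 23 'c': at 4 (via fail)
pos 24 'b': at 5  → match P1@[22:24]
pos 25 'c': at 3 (via fail)
pos 26 'c': at 4
pos 27 'a': at 1 (via fail)
pos 28 'a': at 1 (via fail)
pos 29 'c': at 2  → match P0@[28:29]
pos 30 'c': at 4 (via fail)
pos 31 'c': at 4 (via fail)
pos 32 'c': at 4 (via fail)
pos 33 'b': at 5  → match P1@[31:33]
pos 34 'c': at 3 (via fail)
pos 35 'c': at 4
pos 36 'b': at 5  → match P1@[34:36]
pos 37 'a': at 1 (via fail)
pos 38 'c': at 2  → match P0@[37:38]

All matches (sorted): [[8,0],[11,0],[14,0],[17,0],[19,0],[24,1],[29,0],[33,1],[36,1],[38,0]]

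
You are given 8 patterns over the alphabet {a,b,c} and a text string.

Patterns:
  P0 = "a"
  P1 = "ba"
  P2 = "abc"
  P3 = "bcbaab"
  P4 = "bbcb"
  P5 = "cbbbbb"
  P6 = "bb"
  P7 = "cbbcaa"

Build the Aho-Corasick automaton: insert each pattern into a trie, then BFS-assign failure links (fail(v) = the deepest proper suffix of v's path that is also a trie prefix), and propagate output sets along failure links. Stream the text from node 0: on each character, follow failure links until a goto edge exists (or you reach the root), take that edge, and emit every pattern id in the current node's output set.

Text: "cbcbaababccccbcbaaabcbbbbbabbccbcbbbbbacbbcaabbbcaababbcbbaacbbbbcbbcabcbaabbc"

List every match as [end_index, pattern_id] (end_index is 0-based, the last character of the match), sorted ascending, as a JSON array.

Build:
Trie (insert patterns):
  n0 'ε': a→1 b→2 c→14
  n1 'a': b→4  [P0 ends]
  n2 'b': a→3 b→11 c→6
  n3 'ba': ·  [P1 ends]
  n4 'ab': c→5
  n5 'abc': ·  [P2 ends]
  n6 'bc': b→7
  n7 'bcb': a→8
  n8 'bcba': a→9
  n9 'bcbaa': b→10
  n10 'bcbaab': ·  [P3 ends]
  n11 'bb': c→12  [P6 ends]
  n12 'bbc': b→13
  n13 'bbcb': ·  [P4 ends]
  n14 'c': b→15
  n15 'cb': b→16
  n16 'cbb': b→17 c→20
  n17 'cbbb': b→18
  n18 'cbbbb': b→19
  n19 'cbbbbb': ·  [P5 ends]
  n20 'cbbc': a→21
  n21 'cbbca': a→22
  n22 'cbbcaa': ·  [P7 ends]

BFS fail/out derivation:
  fail(1) 'a': from fail(0)=0 chase 'a': 0 ⇒ 0;  out={0}∪out(0)={0}
  fail(2) 'b': from fail(0)=0 chase 'b': 0 ⇒ 0;  out=∅∪out(0)=∅
  fail(14) 'c': from fail(0)=0 chase 'c': 0 ⇒ 0;  out=∅∪out(0)=∅
  fail(3) 'ba': from fail(2)=0 chase 'a': 0 ⇒ 1;  out={1}∪out(1)={0,1}
  fail(4) 'ab': from fail(1)=0 chase 'b': 0 ⇒ 2;  out=∅∪out(2)=∅
  fail(6) 'bc': from fail(2)=0 chase 'c': 0 ⇒ 14;  out=∅∪out(14)=∅
  fail(11) 'bb': from fail(2)=0 chase 'b': 0 ⇒ 2;  out={6}∪out(2)={6}
  fail(15) 'cb': from fail(14)=0 chase 'b': 0 ⇒ 2;  out=∅∪out(2)=∅
  fail(5) 'abc': from fail(4)=2 chase 'c': 2 ⇒ 6;  out={2}∪out(6)={2}
  fail(7) 'bcb': from fail(6)=14 chase 'b': 14 ⇒ 15;  out=∅∪out(15)=∅
  fail(12) 'bbc': from fail(11)=2 chase 'c': 2 ⇒ 6;  out=∅∪out(6)=∅
  fail(16) 'cbb': from fail(15)=2 chase 'b': 2 ⇒ 11;  out=∅∪out(11)={6}
  fail(8) 'bcba': from fail(7)=15 chase 'a': 15→2 ⇒ 3;  out=∅∪out(3)={0,1}
  fail(13) 'bbcb': from fail(12)=6 chase 'b': 6 ⇒ 7;  out={4}∪out(7)={4}
  fail(17) 'cbbb': from fail(16)=11 chase 'b': 11→2 ⇒ 11;  out=∅∪out(11)={6}
  fail(20) 'cbbc': from fail(16)=11 chase 'c': 11 ⇒ 12;  out=∅∪out(12)=∅
  fail(9) 'bcbaa': from fail(8)=3 chase 'a': 3→1→0 ⇒ 1;  out=∅∪out(1)={0}
  fail(18) 'cbbbb': from fail(17)=11 chase 'b': 11→2 ⇒ 11;  out=∅∪out(11)={6}
  fail(21) 'cbbca': from fail(20)=12 chase 'a': 12→6→14→0 ⇒ 1;  out=∅∪out(1)={0}
  fail(10) 'bcbaab': from fail(9)=1 chase 'b': 1 ⇒ 4;  out={3}∪out(4)={3}
  fail(19) 'cbbbbb': from fail(18)=11 chase 'b': 11→2 ⇒ 11;  out={5}∪out(11)={5,6}
  fail(22) 'cbbcaa': from fail(21)=1 chase 'a': 1→0 ⇒ 1;  out={7}∪out(1)={0,7}

Scan:
i=0 'c': node 0→14
i=1 'b': node 14→15
i=2 'c': node 15→6 (fail-walked)
i=3 'b': node 6→7
i=4 'a': node 7→8  emit P0@[4:4],P1@[3:4]
i=5 'a': node 8→9  emit P0@[5:5]
i=6 'b': node 9→10  emit P3@[1:6]
i=7 'a': node 10→3 (fail-walked)  emit P0@[7:7],P1@[6:7]
i=8 'b': node 3→4 (fail-walked)
i=9 'c': node 4→5  emit P2@[7:9]
i=10 'c': node 5→14 (fail-walked)
i=11 'c': node 14→14 (fail-walked)
i=12 'c': node 14→14 (fail-walked)
i=13 'b': node 14→15
i=14 'c': node 15→6 (fail-walked)
i=15 'b': node 6→7
i=16 'a': node 7→8  emit P0@[16:16],P1@[15:16]
i=17 'a': node 8→9  emit P0@[17:17]
i=18 'a': node 9→1 (fail-walked)  emit P0@[18:18]
i=19 'b': node 1→4
i=20 'c': node 4→5  emit P2@[18:20]
i=21 'b': node 5→7 (fail-walked)
i=22 'b': node 7→16 (fail-walked)  emit P6@[21:22]
i=23 'b': node 16→17  emit P6@[22:23]
i=24 'b': node 17→18  emit P6@[23:24]
i=25 'b': node 18→19  emit P5@[20:25],P6@[24:25]
i=26 'a': node 19→3 (fail-walked)  emit P0@[26:26],P1@[25:26]
i=27 'b': node 3→4 (fail-walked)
i=28 'b': node 4→11 (fail-walked)  emit P6@[27:28]
i=29 'c': node 11→12
i=30 'c': node 12→14 (fail-walked)
i=31 'b': node 14→15
i=32 'c': node 15→6 (fail-walked)
i=33 'b': node 6→7
i=34 'b': node 7→16 (fail-walked)  emit P6@[33:34]
i=35 'b': node 16→17  emit P6@[34:35]
i=36 'b': node 17→18  emit P6@[35:36]
i=37 'b': node 18→19  emit P5@[32:37],P6@[36:37]
i=38 'a': node 19→3 (fail-walked)  emit P0@[38:38],P1@[37:38]
i=39 'c': node 3→14 (fail-walked)
i=40 'b': node 14→15
i=41 'b': node 15→16  emit P6@[40:41]
i=42 'c': node 16→20
i=43 'a': node 20→21  emit P0@[43:43]
i=44 'a': node 21→22  emit P0@[44:44],P7@[39:44]
i=45 'b': node 22→4 (fail-walked)
i=46 'b': node 4→11 (fail-walked)  emit P6@[45:46]
i=47 'b': node 11→11 (fail-walked)  emit P6@[46:47]
i=48 'c': node 11→12
i=49 'a': node 12→1 (fail-walked)  emit P0@[49:49]
i=50 'a': node 1→1 (fail-walked)  emit P0@[50:50]
i=51 'b': node 1→4
i=52 'a': node 4→3 (fail-walked)  emit P0@[52:52],P1@[51:52]
i=53 'b': node 3→4 (fail-walked)
i=54 'b': node 4→11 (fail-walked)  emit P6@[53:54]
i=55 'c': node 11→12
i=56 'b': node 12→13  emit P4@[53:56]
i=57 'b': node 13→16 (fail-walked)  emit P6@[56:57]
i=58 'a': node 16→3 (fail-walked)  emit P0@[58:58],P1@[57:58]
i=59 'a': node 3→1 (fail-walked)  emit P0@[59:59]
i=60 'c': node 1→14 (fail-walked)
i=61 'b': node 14→15
i=62 'b': node 15→16  emit P6@[61:62]
i=63 'b': node 16→17  emit P6@[62:63]
i=64 'b': node 17→18  emit P6@[63:64]
i=65 'c': node 18→12 (fail-walked)
i=66 'b': node 12→13  emit P4@[63:66]
i=67 'b': node 13→16 (fail-walked)  emit P6@[66:67]
i=68 'c': node 16→20
i=69 'a': node 20→21  emit P0@[69:69]
i=70 'b': node 21→4 (fail-walked)
i=71 'c': node 4→5  emit P2@[69:71]
i=72 'b': node 5→7 (fail-walked)
i=73 'a': node 7→8  emit P0@[73:73],P1@[72:73]
i=74 'a': node 8→9  emit P0@[74:74]
i=75 'b': node 9→10  emit P3@[70:75]
i=76 'b': node 10→11 (fail-walked)  emit P6@[75:76]
i=77 'c': node 11→12

Matches: [[4,0],[4,1],[5,0],[6,3],[7,0],[7,1],[9,2],[16,0],[16,1],[17,0],[18,0],[20,2],[22,6],[23,6],[24,6],[25,5],[25,6],[26,0],[26,1],[28,6],[34,6],[35,6],[36,6],[37,5],[37,6],[38,0],[38,1],[41,6],[43,0],[44,0],[44,7],[46,6],[47,6],[49,0],[50,0],[52,0],[52,1],[54,6],[56,4],[57,6],[58,0],[58,1],[59,0],[62,6],[63,6],[64,6],[66,4],[67,6],[69,0],[71,2],[73,0],[73,1],[74,0],[75,3],[76,6]]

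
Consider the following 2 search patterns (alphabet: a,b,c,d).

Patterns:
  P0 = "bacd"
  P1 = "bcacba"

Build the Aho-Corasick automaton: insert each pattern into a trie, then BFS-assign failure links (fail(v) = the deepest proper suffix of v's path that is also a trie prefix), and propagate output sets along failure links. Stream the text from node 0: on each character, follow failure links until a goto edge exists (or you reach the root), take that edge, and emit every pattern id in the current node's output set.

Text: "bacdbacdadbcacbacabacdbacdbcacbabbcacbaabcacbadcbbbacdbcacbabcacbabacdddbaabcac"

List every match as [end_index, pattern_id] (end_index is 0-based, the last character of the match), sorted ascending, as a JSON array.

Build automaton:
Trie nodes:
  n0 'ε': b→1
  n1 'b': a→2 c→5
  n2 'ba': c→3
  n3 'bac': d→4
  n4 'bacd': ·  ←P0
  n5 'bc': a→6
  n6 'bca': c→7
  n7 'bcac': b→8
  n8 'bcacb': a→9
  n9 'bcacba': ·  ←P1

Failure links (BFS by depth):
  n1('b'): parent n0 fail=0; on 'b' 0 → fail=0;  out ∅∪∅=∅
  n2('ba'): parent n1 fail=0; on 'a' 0 → fail=0;  out ∅∪∅=∅
  n5('bc'): parent n1 fail=0; on 'c' 0 → fail=0;  out ∅∪∅=∅
  n3('bac'): parent n2 fail=0; on 'c' 0 → fail=0;  out ∅∪∅=∅
  n6('bca'): parent n5 fail=0; on 'a' 0 → fail=0;  out ∅∪∅=∅
  n4('bacd'): parent n3 fail=0; on 'd' 0 → fail=0;  out {0}∪∅={0}
  n7('bcac'): parent n6 fail=0; on 'c' 0 → fail=0;  out ∅∪∅=∅
  n8('bcacb'): parent n7 fail=0; on 'b' 0 → fail=1;  out ∅∪∅=∅
  n9('bcacba'): parent n8 fail=1; on 'a' 1 → fail=2;  out {1}∪∅={1}

Scan:
[0] read 'b'  n0⇒n1
[1] read 'a'  n1⇒n2
[2] read 'c'  n2⇒n3
[3] read 'd'  n3⇒n4  emit P0@[0:3]
[4] read 'b'  n4⇒n1 (fail-walked)
[5] read 'a'  n1⇒n2
[6] read 'c'  n2⇒n3
[7] read 'd'  n3⇒n4  emit P0@[4:7]
[8] read 'a'  n4⇒n0 (fail-walked)
[9] read 'd'  n0⇒n0
[10] read 'b'  n0⇒n1
[11] read 'c'  n1⇒n5
[12] read 'a'  n5⇒n6
[13] read 'c'  n6⇒n7
[14] read 'b'  n7⇒n8
[15] read 'a'  n8⇒n9  emit P1@[10:15]
[16] read 'c'  n9⇒n3 (fail-walked)
[17] read 'a'  n3⇒n0 (fail-walked)
[18] read 'b'  n0⇒n1
[19] read 'a'  n1⇒n2
[20] read 'c'  n2⇒n3
[21] read 'd'  n3⇒n4  emit P0@[18:21]
[22] read 'b'  n4⇒n1 (fail-walked)
[23] read 'a'  n1⇒n2
[24] read 'c'  n2⇒n3
[25] read 'd'  n3⇒n4  emit P0@[22:25]
[26] read 'b'  n4⇒n1 (fail-walked)
[27] read 'c'  n1⇒n5
[28] read 'a'  n5⇒n6
[29] read 'c'  n6⇒n7
[30] read 'b'  n7⇒n8
[31] read 'a'  n8⇒n9  emit P1@[26:31]
[32] read 'b'  n9⇒n1 (fail-walked)
[33] read 'b'  n1⇒n1 (fail-walked)
[34] read 'c'  n1⇒n5
[35] read 'a'  n5⇒n6
[36] read 'c'  n6⇒n7
[37] read 'b'  n7⇒n8
[38] read 'a'  n8⇒n9  emit P1@[33:38]
[39] read 'a'  n9⇒n0 (fail-walked)
[40] read 'b'  n0⇒n1
[41] read 'c'  n1⇒n5
[42] read 'a'  n5⇒n6
[43] read 'c'  n6⇒n7
[44] read 'b'  n7⇒n8
[45] read 'a'  n8⇒n9  emit P1@[40:45]
[46] read 'd'  n9⇒n0 (fail-walked)
[47] read 'c'  n0⇒n0
[48] read 'b'  n0⇒n1
[49] read 'b'  n1⇒n1 (fail-walked)
[50] read 'b'  n1⇒n1 (fail-walked)
[51] read 'a'  n1⇒n2
[52] read 'c'  n2⇒n3
[53] read 'd'  n3⇒n4  emit P0@[50:53]
[54] read 'b'  n4⇒n1 (fail-walked)
[55] read 'c'  n1⇒n5
[56] read 'a'  n5⇒n6
[57] read 'c'  n6⇒n7
[58] read 'b'  n7⇒n8
[59] read 'a'  n8⇒n9  emit P1@[54:59]
[60] read 'b'  n9⇒n1 (fail-walked)
[61] read 'c'  n1⇒n5
[62] read 'a'  n5⇒n6
[63] read 'c'  n6⇒n7
[64] read 'b'  n7⇒n8
[65] read 'a'  n8⇒n9  emit P1@[60:65]
[66] read 'b'  n9⇒n1 (fail-walked)
[67] read 'a'  n1⇒n2
[68] read 'c'  n2⇒n3
[69] read 'd'  n3⇒n4  emit P0@[66:69]
[70] read 'd'  n4⇒n0 (fail-walked)
[71] read 'd'  n0⇒n0
[72] read 'b'  n0⇒n1
[73] read 'a'  n1⇒n2
[74] read 'a'  n2⇒n0 (fail-walked)
[75] read 'b'  n0⇒n1
[76] read 'c'  n1⇒n5
[77] read 'a'  n5⇒n6
[78] read 'c'  n6⇒n7

All matches (sorted): [[3,0],[7,0],[15,1],[21,0],[25,0],[31,1],[38,1],[45,1],[53,0],[59,1],[65,1],[69,0]]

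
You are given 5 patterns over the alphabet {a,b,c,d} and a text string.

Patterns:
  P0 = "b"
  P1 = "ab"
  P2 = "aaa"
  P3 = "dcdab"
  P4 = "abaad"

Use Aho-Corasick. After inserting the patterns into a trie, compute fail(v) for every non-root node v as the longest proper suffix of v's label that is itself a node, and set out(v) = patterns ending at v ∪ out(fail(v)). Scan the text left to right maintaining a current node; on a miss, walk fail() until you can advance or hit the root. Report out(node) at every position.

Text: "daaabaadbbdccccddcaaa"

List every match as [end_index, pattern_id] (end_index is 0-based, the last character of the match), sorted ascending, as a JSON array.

Build automaton:
Trie nodes:
  0='ε' goto a→2 b→1 d→6
  1='b' goto ·  [P0 ends]
  2='a' goto a→4 b→3
  3='ab' goto a→11  [P1 ends]
  4='aa' goto a→5
  5='aaa' goto ·  [P2 ends]
  6='d' goto c→7
  7='dc' goto d→8
  8='dcd' goto a→9
  9='dcda' goto b→10
  10='dcdab' goto ·  [P3 ends]
  11='aba' goto a→12
  12='abaa' goto d→13
  13='abaad' goto ·  [P4 ends]

BFS fail/out derivation:
  fail(1) 'b': from fail(0)=0 chase 'b': 0 ⇒ 0;  out={0}∪out(0)={0}
  fail(2) 'a': from fail(0)=0 chase 'a': 0 ⇒ 0;  out=∅∪out(0)=∅
  fail(6) 'd': from fail(0)=0 chase 'd': 0 ⇒ 0;  out=∅∪out(0)=∅
  fail(3) 'ab': from fail(2)=0 chase 'b': 0 ⇒ 1;  out={1}∪out(1)={0,1}
  fail(4) 'aa': from fail(2)=0 chase 'a': 0 ⇒ 2;  out=∅∪out(2)=∅
  fail(7) 'dc': from fail(6)=0 chase 'c': 0 ⇒ 0;  out=∅∪out(0)=∅
  fail(5) 'aaa': from fail(4)=2 chase 'a': 2 ⇒ 4;  out={2}∪out(4)={2}
  fail(8) 'dcd': from fail(7)=0 chase 'd': 0 ⇒ 6;  out=∅∪out(6)=∅
  fail(11) 'aba': from fail(3)=1 chase 'a': 1→0 ⇒ 2;  out=∅∪out(2)=∅
  fail(9) 'dcda': from fail(8)=6 chase 'a': 6→0 ⇒ 2;  out=∅∪out(2)=∅
  fail(12) 'abaa': from fail(11)=2 chase 'a': 2 ⇒ 4;  out=∅∪out(4)=∅
  fail(10) 'dcdab': from fail(9)=2 chase 'b': 2 ⇒ 3;  out={3}∪out(3)={0,1,3}
  fail(13) 'abaad': from fail(12)=4 chase 'd': 4→2→0 ⇒ 6;  out={4}∪out(6)={4}

Scan:
pos 0 'd': at 6
pos 1 'a': at 2 (via fail)
pos 2 'a': at 4
pos 3 'a': at 5  emit P2@[1:3]
pos 4 'b': at 3 (via fail)  emit P0@[4:4],P1@[3:4]
pos 5 'a': at 11
pos 6 'a': at 12
pos 7 'd': at 13  emit P4@[3:7]
pos 8 'b': at 1 (via fail)  emit P0@[8:8]
pos 9 'b': at 1 (via fail)  emit P0@[9:9]
pos 10 'd': at 6 (via fail)
pos 11 'c': at 7
pos 12 'c': at 0 (via fail)
pos 13 'c': at 0
pos 14 'c': at 0
pos 15 'd': at 6
pos 16 'd': at 6 (via fail)
pos 17 'c': at 7
pos 18 'a': at 2 (via fail)
pos 19 'a': at 4
pos 20 'a': at 5  emit P2@[18:20]

Result: [[3,2],[4,0],[4,1],[7,4],[8,0],[9,0],[20,2]]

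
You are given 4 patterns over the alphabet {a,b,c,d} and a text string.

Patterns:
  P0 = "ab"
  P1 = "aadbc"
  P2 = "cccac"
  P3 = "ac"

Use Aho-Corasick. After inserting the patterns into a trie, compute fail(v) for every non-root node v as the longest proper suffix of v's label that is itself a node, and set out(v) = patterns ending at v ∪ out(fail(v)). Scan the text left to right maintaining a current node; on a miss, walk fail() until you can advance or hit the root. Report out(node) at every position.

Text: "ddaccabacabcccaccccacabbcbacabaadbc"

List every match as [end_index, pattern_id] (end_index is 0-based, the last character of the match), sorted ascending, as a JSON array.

Construct AC machine:
Trie (insert patterns):
  0='ε' goto a→1 c→7
  1='a' goto a→3 b→2 c→12
  2='ab' goto ·  ←P0
  3='aa' goto d→4
  4='aad' goto b→5
  5='aadb' goto c→6
  6='aadbc' goto ·  ←P1
  7='c' goto c→8
  8='cc' goto c→9
  9='ccc' goto a→10
  10='ccca' goto c→11
  11='cccac' goto ·  ←P2
  12='ac' goto ·  ←P3

Failure links (BFS by depth):
  n1('a'): parent n0 fail=0; on 'a' 0 → fail=0;  out ∅∪∅=∅
  n7('c'): parent n0 fail=0; on 'c' 0 → fail=0;  out ∅∪∅=∅
  n2('ab'): parent n1 fail=0; on 'b' 0 → fail=0;  out {0}∪∅={0}
  n3('aa'): parent n1 fail=0; on 'a' 0 → fail=1;  out ∅∪∅=∅
  n8('cc'): parent n7 fail=0; on 'c' 0 → fail=7;  out ∅∪∅=∅
  n12('ac'): parent n1 fail=0; on 'c' 0 → fail=7;  out {3}∪∅={3}
  n4('aad'): parent n3 fail=1; on 'd' 1→0 → fail=0;  out ∅∪∅=∅
  n9('ccc'): parent n8 fail=7; on 'c' 7 → fail=8;  out ∅∪∅=∅
  n5('aadb'): parent n4 fail=0; on 'b' 0 → fail=0;  out ∅∪∅=∅
  n10('ccca'): parent n9 fail=8; on 'a' 8→7→0 → fail=1;  out ∅∪∅=∅
  n6('aadbc'): parent n5 fail=0; on 'c' 0 → fail=7;  out {1}∪∅={1}
  n11('cccac'): parent n10 fail=1; on 'c' 1 → fail=12;  out {2}∪{3}={2,3}

Run:
i=0 'd': node 0→0
i=1 'd': node 0→0
i=2 'a': node 0→1
i=3 'c': node 1→12  ** P3@[2:3]
i=4 'c': node 12→8 ·f
i=5 'a': node 8→1 ·f
i=6 'b': node 1→2  ** P0@[5:6]
i=7 'a': node 2→1 ·f
i=8 'c': node 1→12  ** P3@[7:8]
i=9 'a': node 12→1 ·f
i=10 'b': node 1→2  ** P0@[9:10]
i=11 'c': node 2→7 ·f
i=12 'c': node 7→8
i=13 'c': node 8→9
i=14 'a': node 9→10
i=15 'c': node 10→11  ** P2@[11:15],P3@[14:15]
i=16 'c': node 11→8 ·f
i=17 'c': node 8→9
i=18 'c': node 9→9 ·f
i=19 'a': node 9→10
i=20 'c': node 10→11  ** P2@[16:20],P3@[19:20]
i=21 'a': node 11→1 ·f
i=22 'b': node 1→2  ** P0@[21:22]
i=23 'b': node 2→0 ·f
i=24 'c': node 0→7
i=25 'b': node 7→0 ·f
i=26 'a': node 0→1
i=27 'c': node 1→12  ** P3@[26:27]
i=28 'a': node 12→1 ·f
i=29 'b': node 1→2  ** P0@[28:29]
i=30 'a': node 2→1 ·f
i=31 'a': node 1→3
i=32 'd': node 3→4
i=33 'b': node 4→5
i=34 'c': node 5→6  ** P1@[30:34]

Result: [[3,3],[6,0],[8,3],[10,0],[15,2],[15,3],[20,2],[20,3],[22,0],[27,3],[29,0],[34,1]]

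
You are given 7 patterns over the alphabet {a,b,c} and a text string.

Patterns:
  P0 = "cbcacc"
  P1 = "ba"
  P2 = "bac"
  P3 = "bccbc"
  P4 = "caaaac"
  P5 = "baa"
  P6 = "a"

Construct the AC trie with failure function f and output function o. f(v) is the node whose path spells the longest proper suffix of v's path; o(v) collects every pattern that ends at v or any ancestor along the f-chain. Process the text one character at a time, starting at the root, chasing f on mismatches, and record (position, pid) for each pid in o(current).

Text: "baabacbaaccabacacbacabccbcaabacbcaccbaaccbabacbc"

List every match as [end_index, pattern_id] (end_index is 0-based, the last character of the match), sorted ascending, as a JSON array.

Build:
Trie nodes:
  n0 'ε': a→20 b→7 c→1
  n1 'c': a→14 b→2
  n2 'cb': c→3
  n3 'cbc': a→4
  n4 'cbca': c→5
  n5 'cbcac': c→6
  n6 'cbcacc': ·  ←P0
  n7 'b': a→8 c→10
  n8 'ba': a→19 c→9  ←P1
  n9 'bac': ·  ←P2
  n10 'bc': c→11
  n11 'bcc': b→12
  n12 'bccb': c→13
  n13 'bccbc': ·  ←P3
  n14 'ca': a→15
  n15 'caa': a→16
  n16 'caaa': a→17
  n17 'caaaa': c→18
  n18 'caaaac': ·  ←P4
  n19 'baa': ·  ←P5
  n20 'a': ·  ←P6

Failure links (BFS by depth):
  n1('c'): parent n0 fail=0; on 'c' 0 → fail=0;  out ∅∪∅=∅
  n7('b'): parent n0 fail=0; on 'b' 0 → fail=0;  out ∅∪∅=∅
  n20('a'): parent n0 fail=0; on 'a' 0 → fail=0;  out {6}∪∅={6}
  n2('cb'): parent n1 fail=0; on 'b' 0 → fail=7;  out ∅∪∅=∅
  n8('ba'): parent n7 fail=0; on 'a' 0 → fail=20;  out {1}∪{6}={1,6}
  n10('bc'): parent n7 fail=0; on 'c' 0 → fail=1;  out ∅∪∅=∅
  n14('ca'): parent n1 fail=0; on 'a' 0 → fail=20;  out ∅∪{6}={6}
  n3('cbc'): parent n2 fail=7; on 'c' 7 → fail=10;  out ∅∪∅=∅
  n9('bac'): parent n8 fail=20; on 'c' 20→0 → fail=1;  out {2}∪∅={2}
  n11('bcc'): parent n10 fail=1; on 'c' 1→0 → fail=1;  out ∅∪∅=∅
  n15('caa'): parent n14 fail=20; on 'a' 20→0 → fail=20;  out ∅∪{6}={6}
  n19('baa'): parent n8 fail=20; on 'a' 20→0 → fail=20;  out {5}∪{6}={5,6}
  n4('cbca'): parent n3 fail=10; on 'a' 10→1 → fail=14;  out ∅∪{6}={6}
  n12('bccb'): parent n11 fail=1; on 'b' 1 → fail=2;  out ∅∪∅=∅
  n16('caaa'): parent n15 fail=20; on 'a' 20→0 → fail=20;  out ∅∪{6}={6}
  n5('cbcac'): parent n4 fail=14; on 'c' 14→20→0 → fail=1;  out ∅∪∅=∅
  n13('bccbc'): parent n12 fail=2; on 'c' 2 → fail=3;  out {3}∪∅={3}
  n17('caaaa'): parent n16 fail=20; on 'a' 20→0 → fail=20;  out ∅∪{6}={6}
  n6('cbcacc'): parent n5 fail=1; on 'c' 1→0 → fail=1;  out {0}∪∅={0}
  n18('caaaac'): parent n17 fail=20; on 'c' 20→0 → fail=1;  out {4}∪∅={4}

Run:
pos 0 'b': at 7
pos 1 'a': at 8  emit P1@[0:1],P6@[1:1]
pos 2 'a': at 19  emit P5@[0:2],P6@[2:2]
pos 3 'b': at 7 ·f
pos 4 'a': at 8  emit P1@[3:4],P6@[4:4]
pos 5 'c': at 9  emit P2@[3:5]
pos 6 'b': at 2 ·f
pos 7 'a': at 8 ·f  emit P1@[6:7],P6@[7:7]
pos 8 'a': at 19  emit P5@[6:8],P6@[8:8]
pos 9 'c': at 1 ·f
pos 10 'c': at 1 ·f
pos 11 'a': at 14  emit P6@[11:11]
pos 12 'b': at 7 ·f
pos 13 'a': at 8  emit P1@[12:13],P6@[13:13]
pos 14 'c': at 9  emit P2@[12:14]
pos 15 'a': at 14 ·f  emit P6@[15:15]
pos 16 'c': at 1 ·f
pos 17 'b': at 2
pos 18 'a': at 8 ·f  emit P1@[17:18],P6@[18:18]
pos 19 'c': at 9  emit P2@[17:19]
pos 20 'a': at 14 ·f  emit P6@[20:20]
pos 21 'b': at 7 ·f
pos 22 'c': at 10
pos 23 'c': at 11
pos 24 'b': at 12
pos 25 'c': at 13  emit P3@[21:25]
pos 26 'a': at 4 ·f  emit P6@[26:26]
pos 27 'a': at 15 ·f  emit P6@[27:27]
pos 28 'b': at 7 ·f
pos 29 'a': at 8  emit P1@[28:29],P6@[29:29]
pos 30 'c': at 9  emit P2@[28:30]
pos 31 'b': at 2 ·f
pos 32 'c': at 3
pos 33 'a': at 4  emit P6@[33:33]
pos 34 'c': at 5
pos 35 'c': at 6  emit P0@[30:35]
pos 36 'b': at 2 ·f
pos 37 'a': at 8 ·f  emit P1@[36:37],P6@[37:37]
pos 38 'a': at 19  emit P5@[36:38],P6@[38:38]
pos 39 'c': at 1 ·f
pos 40 'c': at 1 ·f
pos 41 'b': at 2
pos 42 'a': at 8 ·f  emit P1@[41:42],P6@[42:42]
pos 43 'b': at 7 ·f
pos 44 'a': at 8  emit P1@[43:44],P6@[44:44]
pos 45 'c': at 9  emit P2@[43:45]
pos 46 'b': at 2 ·f
pos 47 'c': at 3

Result: [[1,1],[1,6],[2,5],[2,6],[4,1],[4,6],[5,2],[7,1],[7,6],[8,5],[8,6],[11,6],[13,1],[13,6],[14,2],[15,6],[18,1],[18,6],[19,2],[20,6],[25,3],[26,6],[27,6],[29,1],[29,6],[30,2],[33,6],[35,0],[37,1],[37,6],[38,5],[38,6],[42,1],[42,6],[44,1],[44,6],[45,2]]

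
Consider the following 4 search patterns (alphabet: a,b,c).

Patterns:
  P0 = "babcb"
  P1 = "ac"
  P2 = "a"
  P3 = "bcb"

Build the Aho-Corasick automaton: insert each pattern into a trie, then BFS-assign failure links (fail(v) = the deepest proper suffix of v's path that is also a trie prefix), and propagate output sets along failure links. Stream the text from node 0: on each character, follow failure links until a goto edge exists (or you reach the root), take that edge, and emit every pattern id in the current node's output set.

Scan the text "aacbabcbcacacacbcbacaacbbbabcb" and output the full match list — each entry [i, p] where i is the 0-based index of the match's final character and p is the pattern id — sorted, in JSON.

Build automaton:
Trie nodes:
  n0 'ε': a→6 b→1
  n1 'b': a→2 c→8
  n2 'ba': b→3
  n3 'bab': c→4
  n4 'babc': b→5
  n5 'babcb': ·  [P0 ends]
  n6 'a': c→7  [P2 ends]
  n7 'ac': ·  [P1 ends]
  n8 'bc': b→9
  n9 'bcb': ·  [P3 ends]

Failure links (BFS by depth):
  fail(1) 'b': from fail(0)=0 chase 'b': 0 ⇒ 0;  out=∅∪out(0)=∅
  fail(6) 'a': from fail(0)=0 chase 'a': 0 ⇒ 0;  out={2}∪out(0)={2}
  fail(2) 'ba': from fail(1)=0 chase 'a': 0 ⇒ 6;  out=∅∪out(6)={2}
  fail(7) 'ac': from fail(6)=0 chase 'c': 0 ⇒ 0;  out={1}∪out(0)={1}
  fail(8) 'bc': from fail(1)=0 chase 'c': 0 ⇒ 0;  out=∅∪out(0)=∅
  fail(3) 'bab': from fail(2)=6 chase 'b': 6→0 ⇒ 1;  out=∅∪out(1)=∅
  fail(9) 'bcb': from fail(8)=0 chase 'b': 0 ⇒ 1;  out={3}∪out(1)={3}
  fail(4) 'babc': from fail(3)=1 chase 'c': 1 ⇒ 8;  out=∅∪out(8)=∅
  fail(5) 'babcb': from fail(4)=8 chase 'b': 8 ⇒ 9;  out={0}∪out(9)={0,3}

Text stream:
pos 0 'a': at 6  ** P2@[0:0]
pos 1 'a': at 6 (via fail)  ** P2@[1:1]
pos 2 'c': at 7  ** P1@[1:2]
pos 3 'b': at 1 (via fail)
pos 4 'a': at 2  ** P2@[4:4]
pos 5 'b': at 3
pos 6 'c': at 4
pos 7 'b': at 5  ** P0@[3:7],P3@[5:7]
pos 8 'c': at 8 (via fail)
pos 9 'a': at 6 (via fail)  ** P2@[9:9]
pos 10 'c': at 7  ** P1@[9:10]
pos 11 'a': at 6 (via fail)  ** P2@[11:11]
pos 12 'c': at 7  ** P1@[11:12]
pos 13 'a': at 6 (via fail)  ** P2@[13:13]
pos 14 'c': at 7  ** P1@[13:14]
pos 15 'b': at 1 (via fail)
pos 16 'c': at 8
pos 17 'b': at 9  ** P3@[15:17]
pos 18 'a': at 2 (via fail)  ** P2@[18:18]
pos 19 'c': at 7 (via fail)  ** P1@[18:19]
pos 20 'a': at 6 (via fail)  ** P2@[20:20]
pos 21 'a': at 6 (via fail)  ** P2@[21:21]
pos 22 'c': at 7  ** P1@[21:22]
pos 23 'b': at 1 (via fail)
pos 24 'b': at 1 (via fail)
pos 25 'b': at 1 (via fail)
pos 26 'a': at 2  ** P2@[26:26]
pos 27 'b': at 3
pos 28 'c': at 4
pos 29 'b': at 5  ** P0@[25:29],P3@[27:29]

All matches (sorted): [[0,2],[1,2],[2,1],[4,2],[7,0],[7,3],[9,2],[10,1],[11,2],[12,1],[13,2],[14,1],[17,3],[18,2],[19,1],[20,2],[21,2],[22,1],[26,2],[29,0],[29,3]]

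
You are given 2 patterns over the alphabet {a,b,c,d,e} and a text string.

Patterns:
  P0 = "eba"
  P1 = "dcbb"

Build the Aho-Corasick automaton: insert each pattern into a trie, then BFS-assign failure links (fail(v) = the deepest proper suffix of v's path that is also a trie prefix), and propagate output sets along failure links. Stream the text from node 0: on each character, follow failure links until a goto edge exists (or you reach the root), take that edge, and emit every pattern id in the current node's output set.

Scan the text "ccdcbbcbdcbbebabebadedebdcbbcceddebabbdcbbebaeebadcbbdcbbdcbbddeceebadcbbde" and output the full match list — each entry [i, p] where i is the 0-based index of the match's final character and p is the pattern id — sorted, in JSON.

Construct AC machine:
Trie nodes:
  0='ε' goto d→4 e→1
  1='e' goto b→2
  2='eb' goto a→3
  3='eba' goto ·  [P0 ends]
  4='d' goto c→5
  5='dc' goto b→6
  6='dcb' goto b→7
  7='dcbb' goto ·  [P1 ends]

BFS fail/out derivation:
  fail(1) 'e': from fail(0)=0 chase 'e': 0 ⇒ 0;  out=∅∪out(0)=∅
  fail(4) 'd': from fail(0)=0 chase 'd': 0 ⇒ 0;  out=∅∪out(0)=∅
  fail(2) 'eb': from fail(1)=0 chase 'b': 0 ⇒ 0;  out=∅∪out(0)=∅
  fail(5) 'dc': from fail(4)=0 chase 'c': 0 ⇒ 0;  out=∅∪out(0)=∅
  fail(3) 'eba': from fail(2)=0 chase 'a': 0 ⇒ 0;  out={0}∪out(0)={0}
  fail(6) 'dcb': from fail(5)=0 chase 'b': 0 ⇒ 0;  out=∅∪out(0)=∅
  fail(7) 'dcbb': from fail(6)=0 chase 'b': 0 ⇒ 0;  out={1}∪out(0)={1}

Text stream:
pos 0 'c': at 0
pos 1 'c': at 0
pos 2 'd': at 4
pos 3 'c': at 5
pos 4 'b': at 6
pos 5 'b': at 7  ** P1@[2:5]
pos 6 'c': at 0 (via fail)
pos 7 'b': at 0
pos 8 'd': at 4
pos 9 'c': at 5
pos 10 'b': at 6
pos 11 'b': at 7  ** P1@[8:11]
pos 12 'e': at 1 (via fail)
pos 13 'b': at 2
pos 14 'a': at 3  ** P0@[12:14]
pos 15 'b': at 0 (via fail)
pos 16 'e': at 1
pos 17 'b': at 2
pos 18 'a': at 3  ** P0@[16:18]
pos 19 'd': at 4 (via fail)
pos 20 'e': at 1 (via fail)
pos 21 'd': at 4 (via fail)
pos 22 'e': at 1 (via fail)
pos 23 'b': at 2
pos 24 'd': at 4 (via fail)
pos 25 'c': at 5
pos 26 'b': at 6
pos 27 'b': at 7  ** P1@[24:27]
pos 28 'c': at 0 (via fail)
pos 29 'c': at 0
pos 30 'e': at 1
pos 31 'd': at 4 (via fail)
pos 32 'd': at 4 (via fail)
pos 33 'e': at 1 (via fail)
pos 34 'b': at 2
pos 35 'a': at 3  ** P0@[33:35]
pos 36 'b': at 0 (via fail)
pos 37 'b': at 0
pos 38 'd': at 4
pos 39 'c': at 5
pos 40 'b': at 6
pos 41 'b': at 7  ** P1@[38:41]
pos 42 'e': at 1 (via fail)
pos 43 'b': at 2
pos 44 'a': at 3  ** P0@[42:44]
pos 45 'e': at 1 (via fail)
pos 46 'e': at 1 (via fail)
pos 47 'b': at 2
pos 48 'a': at 3  ** P0@[46:48]
pos 49 'd': at 4 (via fail)
pos 50 'c': at 5
pos 51 'b': at 6
pos 52 'b': at 7  ** P1@[49:52]
pos 53 'd': at 4 (via fail)
pos 54 'c': at 5
pos 55 'b': at 6
pos 56 'b': at 7  ** P1@[53:56]
pos 57 'd': at 4 (via fail)
pos 58 'c': at 5
pos 59 'b': at 6
pos 60 'b': at 7  ** P1@[57:60]
pos 61 'd': at 4 (via fail)
pos 62 'd': at 4 (via fail)
pos 63 'e': at 1 (via fail)
pos 64 'c': at 0 (via fail)
pos 65 'e': at 1
pos 66 'e': at 1 (via fail)
pos 67 'b': at 2
pos 68 'a': at 3  ** P0@[66:68]
pos 69 'd': at 4 (via fail)
pos 70 'c': at 5
pos 71 'b': at 6
pos 72 'b': at 7  ** P1@[69:72]
pos 73 'd': at 4 (via fail)
pos 74 'e': at 1 (via fail)

All matches (sorted): [[5,1],[11,1],[14,0],[18,0],[27,1],[35,0],[41,1],[44,0],[48,0],[52,1],[56,1],[60,1],[68,0],[72,1]]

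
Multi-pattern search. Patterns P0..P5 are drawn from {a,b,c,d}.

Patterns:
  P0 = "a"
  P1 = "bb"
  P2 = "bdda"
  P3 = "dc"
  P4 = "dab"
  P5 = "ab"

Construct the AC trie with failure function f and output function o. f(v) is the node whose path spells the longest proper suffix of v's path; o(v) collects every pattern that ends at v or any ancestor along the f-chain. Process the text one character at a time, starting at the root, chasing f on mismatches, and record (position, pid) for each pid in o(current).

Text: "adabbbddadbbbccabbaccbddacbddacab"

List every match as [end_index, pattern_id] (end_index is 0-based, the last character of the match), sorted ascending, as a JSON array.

Build:
Trie nodes:
  n0 'ε': a→1 b→2 d→7
  n1 'a': b→11  [P0 ends]
  n2 'b': b→3 d→4
  n3 'bb': ·  [P1 ends]
  n4 'bd': d→5
  n5 'bdd': a→6
  n6 'bdda': ·  [P2 ends]
  n7 'd': a→9 c→8
  n8 'dc': ·  [P3 ends]
  n9 'da': b→10
  n10 'dab': ·  [P4 ends]
  n11 'ab': ·  [P5 ends]

BFS fail/out derivation:
  n1('a'): parent n0 fail=0; on 'a' 0 → fail=0;  out {0}∪∅={0}
  n2('b'): parent n0 fail=0; on 'b' 0 → fail=0;  out ∅∪∅=∅
  n7('d'): parent n0 fail=0; on 'd' 0 → fail=0;  out ∅∪∅=∅
  n3('bb'): parent n2 fail=0; on 'b' 0 → fail=2;  out {1}∪∅={1}
  n4('bd'): parent n2 fail=0; on 'd' 0 → fail=7;  out ∅∪∅=∅
  n8('dc'): parent n7 fail=0; on 'c' 0 → fail=0;  out {3}∪∅={3}
  n9('da'): parent n7 fail=0; on 'a' 0 → fail=1;  out ∅∪{0}={0}
  n11('ab'): parent n1 fail=0; on 'b' 0 → fail=2;  out {5}∪∅={5}
  n5('bdd'): parent n4 fail=7; on 'd' 7→0 → fail=7;  out ∅∪∅=∅
  n10('dab'): parent n9 fail=1; on 'b' 1 → fail=11;  out {4}∪{5}={4,5}
  n6('bdda'): parent n5 fail=7; on 'a' 7 → fail=9;  out {2}∪{0}={0,2}

Scan:
[0] read 'a'  n0⇒n1  emit P0@[0:0]
[1] read 'd'  n1⇒n7 (fail-walked)
[2] read 'a'  n7⇒n9  emit P0@[2:2]
[3] read 'b'  n9⇒n10  emit P4@[1:3],P5@[2:3]
[4] read 'b'  n10⇒n3 (fail-walked)  emit P1@[3:4]
[5] read 'b'  n3⇒n3 (fail-walked)  emit P1@[4:5]
[6] read 'd'  n3⇒n4 (fail-walked)
[7] read 'd'  n4⇒n5
[8] read 'a'  n5⇒n6  emit P0@[8:8],P2@[5:8]
[9] read 'd'  n6⇒n7 (fail-walked)
[10] read 'b'  n7⇒n2 (fail-walked)
[11] read 'b'  n2⇒n3  emit P1@[10:11]
[12] read 'b'  n3⇒n3 (fail-walked)  emit P1@[11:12]
[13] read 'c'  n3⇒n0 (fail-walked)
[14] read 'c'  n0⇒n0
[15] read 'a'  n0⇒n1  emit P0@[15:15]
[16] read 'b'  n1⇒n11  emit P5@[15:16]
[17] read 'b'  n11⇒n3 (fail-walked)  emit P1@[16:17]
[18] read 'a'  n3⇒n1 (fail-walked)  emit P0@[18:18]
[19] read 'c'  n1⇒n0 (fail-walked)
[20] read 'c'  n0⇒n0
[21] read 'b'  n0⇒n2
[22] read 'd'  n2⇒n4
[23] read 'd'  n4⇒n5
[24] read 'a'  n5⇒n6  emit P0@[24:24],P2@[21:24]
[25] read 'c'  n6⇒n0 (fail-walked)
[26] read 'b'  n0⇒n2
[27] read 'd'  n2⇒n4
[28] read 'd'  n4⇒n5
[29] read 'a'  n5⇒n6  emit P0@[29:29],P2@[26:29]
[30] read 'c'  n6⇒n0 (fail-walked)
[31] read 'a'  n0⇒n1  emit P0@[31:31]
[32] read 'b'  n1⇒n11  emit P5@[31:32]

Result: [[0,0],[2,0],[3,4],[3,5],[4,1],[5,1],[8,0],[8,2],[11,1],[12,1],[15,0],[16,5],[17,1],[18,0],[24,0],[24,2],[29,0],[29,2],[31,0],[32,5]]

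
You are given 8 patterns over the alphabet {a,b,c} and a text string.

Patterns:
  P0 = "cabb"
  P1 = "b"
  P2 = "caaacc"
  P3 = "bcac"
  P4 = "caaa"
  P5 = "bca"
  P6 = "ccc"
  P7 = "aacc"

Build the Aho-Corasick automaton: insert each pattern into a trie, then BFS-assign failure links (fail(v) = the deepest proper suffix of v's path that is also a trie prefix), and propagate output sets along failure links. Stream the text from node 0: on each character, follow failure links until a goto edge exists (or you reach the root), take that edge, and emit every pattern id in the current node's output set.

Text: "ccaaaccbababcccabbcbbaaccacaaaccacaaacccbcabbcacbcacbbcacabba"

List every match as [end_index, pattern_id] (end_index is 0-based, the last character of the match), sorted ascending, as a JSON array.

Build automaton:
Trie nodes:
  0='ε' goto a→15 b→5 c→1
  1='c' goto a→2 c→13
  2='ca' goto a→6 b→3
  3='cab' goto b→4
  4='cabb' goto ·  [P0 ends]
  5='b' goto c→10  [P1 ends]
  6='caa' goto a→7
  7='caaa' goto c→8  [P4 ends]
  8='caaac' goto c→9
  9='caaacc' goto ·  [P2 ends]
  10='bc' goto a→11
  11='bca' goto c→12  [P5 ends]
  12='bcac' goto ·  [P3 ends]
  13='cc' goto c→14
  14='ccc' goto ·  [P6 ends]
  15='a' goto a→16
  16='aa' goto c→17
  17='aac' goto c→18
  18='aacc' goto ·  [P7 ends]

Failure links (BFS by depth):
  fail(1) 'c': from fail(0)=0 chase 'c': 0 ⇒ 0;  out=∅∪out(0)=∅
  fail(5) 'b': from fail(0)=0 chase 'b': 0 ⇒ 0;  out={1}∪out(0)={1}
  fail(15) 'a': from fail(0)=0 chase 'a': 0 ⇒ 0;  out=∅∪out(0)=∅
  fail(2) 'ca': from fail(1)=0 chase 'a': 0 ⇒ 15;  out=∅∪out(15)=∅
  fail(10) 'bc': from fail(5)=0 chase 'c': 0 ⇒ 1;  out=∅∪out(1)=∅
  fail(13) 'cc': from fail(1)=0 chase 'c': 0 ⇒ 1;  out=∅∪out(1)=∅
  fail(16) 'aa': from fail(15)=0 chase 'a': 0 ⇒ 15;  out=∅∪out(15)=∅
  fail(3) 'cab': from fail(2)=15 chase 'b': 15→0 ⇒ 5;  out=∅∪out(5)={1}
  fail(6) 'caa': from fail(2)=15 chase 'a': 15 ⇒ 16;  out=∅∪out(16)=∅
  fail(11) 'bca': from fail(10)=1 chase 'a': 1 ⇒ 2;  out={5}∪out(2)={5}
  fail(14) 'ccc': from fail(13)=1 chase 'c': 1 ⇒ 13;  out={6}∪out(13)={6}
  fail(17) 'aac': from fail(16)=15 chase 'c': 15→0 ⇒ 1;  out=∅∪out(1)=∅
  fail(4) 'cabb': from fail(3)=5 chase 'b': 5→0 ⇒ 5;  out={0}∪out(5)={0,1}
  fail(7) 'caaa': from fail(6)=16 chase 'a': 16→15 ⇒ 16;  out={4}∪out(16)={4}
  fail(12) 'bcac': from fail(11)=2 chase 'c': 2→15→0 ⇒ 1;  out={3}∪out(1)={3}
  fail(18) 'aacc': from fail(17)=1 chase 'c': 1 ⇒ 13;  out={7}∪out(13)={7}
  fail(8) 'caaac': from fail(7)=16 chase 'c': 16 ⇒ 17;  out=∅∪out(17)=∅
  fail(9) 'caaacc': from fail(8)=17 chase 'c': 17 ⇒ 18;  out={2}∪out(18)={2,7}

Scan:
pos 0 'c': at 1
pos 1 'c': at 13
pos 2 'a': at 2 ·f
pos 3 'a': at 6
pos 4 'a': at 7  → match P4@[1:4]
pos 5 'c': at 8
pos 6 'c': at 9  → match P2@[1:6],P7@[3:6]
pos 7 'b': at 5 ·f  → match P1@[7:7]
pos 8 'a': at 15 ·f
pos 9 'b': at 5 ·f  → match P1@[9:9]
pos 10 'a': at 15 ·f
pos 11 'b': at 5 ·f  → match P1@[11:11]
pos 12 'c': at 10
pos 13 'c': at 13 ·f
pos 14 'c': at 14  → match P6@[12:14]
pos 15 'a': at 2 ·f
pos 16 'b': at 3  → match P1@[16:16]
pos 17 'b': at 4  → match P0@[14:17],P1@[17:17]
pos 18 'c': at 10 ·f
pos 19 'b': at 5 ·f  → match P1@[19:19]
pos 20 'b': at 5 ·f  → match P1@[20:20]
pos 21 'a': at 15 ·f
pos 22 'a': at 16
pos 23 'c': at 17
pos 24 'c': at 18  → match P7@[21:24]
pos 25 'a': at 2 ·f
pos 26 'c': at 1 ·f
pos 27 'a': at 2
pos 28 'a': at 6
pos 29 'a': at 7  → match P4@[26:29]
pos 30 'c': at 8
pos 31 'c': at 9  → match P2@[26:31],P7@[28:31]
pos 32 'a': at 2 ·f
pos 33 'c': at 1 ·f
pos 34 'a': at 2
pos 35 'a': at 6
pos 36 'a': at 7  → match P4@[33:36]
pos 37 'c': at 8
pos 38 'c': at 9  → match P2@[33:38],P7@[35:38]
pos 39 'c': at 14 ·f  → match P6@[37:39]
pos 40 'b': at 5 ·f  → match P1@[40:40]
pos 41 'c': at 10
pos 42 'a': at 11  → match P5@[40:42]
pos 43 'b': at 3 ·f  → match P1@[43:43]
pos 44 'b': at 4  → match P0@[41:44],P1@[44:44]
pos 45 'c': at 10 ·f
pos 46 'a': at 11  → match P5@[44:46]
pos 47 'c': at 12  → match P3@[44:47]
pos 48 'b': at 5 ·f  → match P1@[48:48]
pos 49 'c': at 10
pos 50 'a': at 11  → match P5@[48:50]
pos 51 'c': at 12  → match P3@[48:51]
pos 52 'b': at 5 ·f  → match P1@[52:52]
pos 53 'b': at 5 ·f  → match P1@[53:53]
pos 54 'c': at 10
pos 55 'a': at 11  → match P5@[53:55]
pos 56 'c': at 12  → match P3@[53:56]
pos 57 'a': at 2 ·f
pos 58 'b': at 3  → match P1@[58:58]
pos 59 'b': at 4  → match P0@[56:59],P1@[59:59]
pos 60 'a': at 15 ·f

Result: [[4,4],[6,2],[6,7],[7,1],[9,1],[11,1],[14,6],[16,1],[17,0],[17,1],[19,1],[20,1],[24,7],[29,4],[31,2],[31,7],[36,4],[38,2],[38,7],[39,6],[40,1],[42,5],[43,1],[44,0],[44,1],[46,5],[47,3],[48,1],[50,5],[51,3],[52,1],[53,1],[55,5],[56,3],[58,1],[59,0],[59,1]]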